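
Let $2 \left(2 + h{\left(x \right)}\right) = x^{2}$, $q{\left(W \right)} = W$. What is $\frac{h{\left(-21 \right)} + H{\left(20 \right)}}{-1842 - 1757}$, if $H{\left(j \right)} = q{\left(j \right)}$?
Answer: $- \frac{477}{7198} \approx -0.066268$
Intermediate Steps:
$h{\left(x \right)} = -2 + \frac{x^{2}}{2}$
$H{\left(j \right)} = j$
$\frac{h{\left(-21 \right)} + H{\left(20 \right)}}{-1842 - 1757} = \frac{\left(-2 + \frac{\left(-21\right)^{2}}{2}\right) + 20}{-1842 - 1757} = \frac{\left(-2 + \frac{1}{2} \cdot 441\right) + 20}{-3599} = \left(\left(-2 + \frac{441}{2}\right) + 20\right) \left(- \frac{1}{3599}\right) = \left(\frac{437}{2} + 20\right) \left(- \frac{1}{3599}\right) = \frac{477}{2} \left(- \frac{1}{3599}\right) = - \frac{477}{7198}$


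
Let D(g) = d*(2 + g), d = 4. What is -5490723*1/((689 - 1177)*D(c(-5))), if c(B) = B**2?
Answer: 1830241/17568 ≈ 104.18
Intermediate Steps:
D(g) = 8 + 4*g (D(g) = 4*(2 + g) = 8 + 4*g)
-5490723*1/((689 - 1177)*D(c(-5))) = -5490723*1/((8 + 4*(-5)**2)*(689 - 1177)) = -5490723*(-1/(488*(8 + 4*25))) = -5490723*(-1/(488*(8 + 100))) = -5490723/((-488*108)) = -5490723/(-52704) = -5490723*(-1/52704) = 1830241/17568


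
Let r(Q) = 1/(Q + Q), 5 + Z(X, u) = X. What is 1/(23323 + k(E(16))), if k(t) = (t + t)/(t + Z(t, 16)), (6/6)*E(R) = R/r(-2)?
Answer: 133/3102087 ≈ 4.2874e-5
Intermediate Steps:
Z(X, u) = -5 + X
r(Q) = 1/(2*Q)
E(R) = -4*R (E(R) = R/(((½)/(-2))) = R/(((½)*(-½))) = R/(-¼) = R*(-4) = -4*R)
k(t) = 2*t/(-5 + 2*t) (k(t) = (t + t)/(t + (-5 + t)) = (2*t)/(-5 + 2*t) = 2*t/(-5 + 2*t))
1/(23323 + k(E(16))) = 1/(23323 + 2*(-4*16)/(-5 + 2*(-4*16))) = 1/(23323 + 2*(-64)/(-5 + 2*(-64))) = 1/(23323 + 2*(-64)/(-5 - 128)) = 1/(23323 + 2*(-64)/(-133)) = 1/(23323 + 2*(-64)*(-1/133)) = 1/(23323 + 128/133) = 1/(3102087/133) = 133/3102087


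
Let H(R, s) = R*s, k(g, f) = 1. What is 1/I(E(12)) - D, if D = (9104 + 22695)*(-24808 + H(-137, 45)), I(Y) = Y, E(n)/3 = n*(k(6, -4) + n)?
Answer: 460938079837/468 ≈ 9.8491e+8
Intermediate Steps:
E(n) = 3*n*(1 + n) (E(n) = 3*(n*(1 + n)) = 3*n*(1 + n))
D = -984910427 (D = (9104 + 22695)*(-24808 - 137*45) = 31799*(-24808 - 6165) = 31799*(-30973) = -984910427)
1/I(E(12)) - D = 1/(3*12*(1 + 12)) - 1*(-984910427) = 1/(3*12*13) + 984910427 = 1/468 + 984910427 = 460938079837/468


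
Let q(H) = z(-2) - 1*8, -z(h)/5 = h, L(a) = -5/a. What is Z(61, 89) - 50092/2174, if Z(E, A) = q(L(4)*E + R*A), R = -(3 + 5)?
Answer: -22872/1087 ≈ -21.041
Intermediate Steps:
R = -8 (R = -1*8 = -8)
z(h) = -5*h
q(H) = 2 (q(H) = -5*(-2) - 1*8 = 10 - 8 = 2)
Z(E, A) = 2
Z(61, 89) - 50092/2174 = 2 - 50092/2174 = 2 - 1*25046/1087 = 2 - 25046/1087 = -22872/1087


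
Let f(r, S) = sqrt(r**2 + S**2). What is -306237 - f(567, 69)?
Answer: -306237 - 75*sqrt(58) ≈ -3.0681e+5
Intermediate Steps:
f(r, S) = sqrt(S**2 + r**2)
-306237 - f(567, 69) = -306237 - sqrt(69**2 + 567**2) = -306237 - sqrt(4761 + 321489) = -306237 - sqrt(326250) = -306237 - 75*sqrt(58)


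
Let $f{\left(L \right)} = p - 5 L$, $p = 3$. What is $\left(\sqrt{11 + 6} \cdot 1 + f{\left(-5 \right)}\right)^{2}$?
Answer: $\left(28 + \sqrt{17}\right)^{2} \approx 1031.9$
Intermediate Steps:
$f{\left(L \right)} = 3 - 5 L$
$\left(\sqrt{11 + 6} \cdot 1 + f{\left(-5 \right)}\right)^{2} = \left(\sqrt{11 + 6} \cdot 1 + \left(3 - -25\right)\right)^{2} = \left(\sqrt{17} \cdot 1 + \left(3 + 25\right)\right)^{2} = \left(\sqrt{17} + 28\right)^{2} = \left(28 + \sqrt{17}\right)^{2}$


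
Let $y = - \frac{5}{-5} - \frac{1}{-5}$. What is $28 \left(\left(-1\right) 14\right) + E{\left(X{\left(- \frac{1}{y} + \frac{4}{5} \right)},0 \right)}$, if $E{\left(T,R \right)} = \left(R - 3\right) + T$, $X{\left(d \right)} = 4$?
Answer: $-391$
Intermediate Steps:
$y = \frac{6}{5}$ ($y = \left(-5\right) \left(- \frac{1}{5}\right) - - \frac{1}{5} = 1 + \frac{1}{5} = \frac{6}{5} \approx 1.2$)
$E{\left(T,R \right)} = -3 + R + T$ ($E{\left(T,R \right)} = \left(-3 + R\right) + T = -3 + R + T$)
$28 \left(\left(-1\right) 14\right) + E{\left(X{\left(- \frac{1}{y} + \frac{4}{5} \right)},0 \right)} = 28 \left(\left(-1\right) 14\right) + \left(-3 + 0 + 4\right) = 28 \left(-14\right) + 1 = -392 + 1 = -391$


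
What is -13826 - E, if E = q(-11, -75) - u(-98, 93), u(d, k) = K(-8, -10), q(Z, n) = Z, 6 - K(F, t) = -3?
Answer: -13806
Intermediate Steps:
K(F, t) = 9 (K(F, t) = 6 - 1*(-3) = 6 + 3 = 9)
u(d, k) = 9
E = -20 (E = -11 - 1*9 = -11 - 9 = -20)
-13826 - E = -13826 - 1*(-20) = -13826 + 20 = -13806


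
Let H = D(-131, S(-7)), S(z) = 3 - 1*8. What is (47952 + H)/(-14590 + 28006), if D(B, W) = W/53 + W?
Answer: 423531/118508 ≈ 3.5739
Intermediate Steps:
S(z) = -5 (S(z) = 3 - 8 = -5)
D(B, W) = 54*W/53 (D(B, W) = W*(1/53) + W = W/53 + W = 54*W/53)
H = -270/53 (H = (54/53)*(-5) = -270/53 ≈ -5.0943)
(47952 + H)/(-14590 + 28006) = (47952 - 270/53)/(-14590 + 28006) = (2541186/53)/13416 = (2541186/53)*(1/13416) = 423531/118508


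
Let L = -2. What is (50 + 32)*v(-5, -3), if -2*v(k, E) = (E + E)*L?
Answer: -492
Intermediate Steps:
v(k, E) = 2*E (v(k, E) = -(E + E)*(-2)/2 = -2*E*(-2)/2 = -(-2)*E = 2*E)
(50 + 32)*v(-5, -3) = (50 + 32)*(2*(-3)) = 82*(-6) = -492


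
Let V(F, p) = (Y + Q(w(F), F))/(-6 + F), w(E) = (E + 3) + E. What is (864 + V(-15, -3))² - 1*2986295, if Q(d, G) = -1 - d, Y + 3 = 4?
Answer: -109858934/49 ≈ -2.2420e+6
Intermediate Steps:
Y = 1 (Y = -3 + 4 = 1)
w(E) = 3 + 2*E (w(E) = (3 + E) + E = 3 + 2*E)
V(F, p) = (-3 - 2*F)/(-6 + F) (V(F, p) = (1 + (-1 - (3 + 2*F)))/(-6 + F) = (1 + (-1 + (-3 - 2*F)))/(-6 + F) = (1 + (-4 - 2*F))/(-6 + F) = (-3 - 2*F)/(-6 + F))
(864 + V(-15, -3))² - 1*2986295 = (864 + (-3 - 2*(-15))/(-6 - 15))² - 1*2986295 = (864 + (-3 + 30)/(-21))² - 2986295 = (864 - 1/21*27)² - 2986295 = (864 - 9/7)² - 2986295 = (6039/7)² - 2986295 = 36469521/49 - 2986295 = -109858934/49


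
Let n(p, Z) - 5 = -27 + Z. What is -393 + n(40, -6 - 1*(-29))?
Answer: -392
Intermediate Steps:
n(p, Z) = -22 + Z (n(p, Z) = 5 + (-27 + Z) = -22 + Z)
-393 + n(40, -6 - 1*(-29)) = -393 + (-22 + (-6 - 1*(-29))) = -393 + (-22 + (-6 + 29)) = -393 + (-22 + 23) = -393 + 1 = -392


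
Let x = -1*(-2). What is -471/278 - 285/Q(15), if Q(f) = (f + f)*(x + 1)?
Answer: -2027/417 ≈ -4.8609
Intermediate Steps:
x = 2
Q(f) = 6*f (Q(f) = (f + f)*(2 + 1) = (2*f)*3 = 6*f)
-471/278 - 285/Q(15) = -471/278 - 285/(6*15) = -471*1/278 - 285/90 = -471/278 - 285*1/90 = -471/278 - 19/6 = -2027/417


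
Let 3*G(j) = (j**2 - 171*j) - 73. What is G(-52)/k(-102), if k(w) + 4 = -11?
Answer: -3841/15 ≈ -256.07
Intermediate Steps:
G(j) = -73/3 - 57*j + j**2/3 (G(j) = ((j**2 - 171*j) - 73)/3 = (-73 + j**2 - 171*j)/3 = -73/3 - 57*j + j**2/3)
k(w) = -15 (k(w) = -4 - 11 = -15)
G(-52)/k(-102) = (-73/3 - 57*(-52) + (1/3)*(-52)**2)/(-15) = (-73/3 + 2964 + (1/3)*2704)*(-1/15) = (-73/3 + 2964 + 2704/3)*(-1/15) = 3841*(-1/15) = -3841/15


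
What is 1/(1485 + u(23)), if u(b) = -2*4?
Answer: 1/1477 ≈ 0.00067705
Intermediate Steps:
u(b) = -8
1/(1485 + u(23)) = 1/(1485 - 8) = 1/1477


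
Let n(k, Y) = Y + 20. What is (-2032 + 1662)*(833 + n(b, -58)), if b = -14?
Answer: -294150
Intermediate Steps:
n(k, Y) = 20 + Y
(-2032 + 1662)*(833 + n(b, -58)) = (-2032 + 1662)*(833 + (20 - 58)) = -370*(833 - 38) = -370*795 = -294150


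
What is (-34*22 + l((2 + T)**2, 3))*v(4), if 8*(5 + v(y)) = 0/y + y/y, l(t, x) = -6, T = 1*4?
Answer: 14703/4 ≈ 3675.8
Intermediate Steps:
T = 4
v(y) = -39/8 (v(y) = -5 + (0/y + y/y)/8 = -5 + (0 + 1)/8 = -5 + (1/8)*1 = -5 + 1/8 = -39/8)
(-34*22 + l((2 + T)**2, 3))*v(4) = (-34*22 - 6)*(-39/8) = (-748 - 6)*(-39/8) = -754*(-39/8) = 14703/4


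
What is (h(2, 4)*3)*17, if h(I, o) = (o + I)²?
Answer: 1836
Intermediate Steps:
h(I, o) = (I + o)²
(h(2, 4)*3)*17 = ((2 + 4)²*3)*17 = (6²*3)*17 = (36*3)*17 = 108*17 = 1836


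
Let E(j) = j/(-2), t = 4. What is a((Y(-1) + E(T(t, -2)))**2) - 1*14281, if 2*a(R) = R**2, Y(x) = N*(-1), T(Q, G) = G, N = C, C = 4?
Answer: -28481/2 ≈ -14241.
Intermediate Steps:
N = 4
Y(x) = -4 (Y(x) = 4*(-1) = -4)
E(j) = -j/2 (E(j) = j*(-1/2) = -j/2)
a(R) = R**2/2
a((Y(-1) + E(T(t, -2)))**2) - 1*14281 = ((-4 - 1/2*(-2))**2)**2/2 - 1*14281 = ((-4 + 1)**2)**2/2 - 14281 = ((-3)**2)**2/2 - 14281 = (1/2)*9**2 - 14281 = (1/2)*81 - 14281 = 81/2 - 14281 = -28481/2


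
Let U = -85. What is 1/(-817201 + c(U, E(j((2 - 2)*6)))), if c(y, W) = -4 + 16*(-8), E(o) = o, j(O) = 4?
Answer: -1/817333 ≈ -1.2235e-6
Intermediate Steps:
c(y, W) = -132 (c(y, W) = -4 - 128 = -132)
1/(-817201 + c(U, E(j((2 - 2)*6)))) = 1/(-817201 - 132) = 1/(-817333) = -1/817333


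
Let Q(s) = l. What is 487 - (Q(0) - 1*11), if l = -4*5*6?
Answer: 618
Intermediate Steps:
l = -120 (l = -20*6 = -1*120 = -120)
Q(s) = -120
487 - (Q(0) - 1*11) = 487 - (-120 - 1*11) = 487 - (-120 - 11) = 487 - 1*(-131) = 487 + 131 = 618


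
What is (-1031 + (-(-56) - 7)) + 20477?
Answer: 19495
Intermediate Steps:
(-1031 + (-(-56) - 7)) + 20477 = (-1031 + (-7*(-8) - 7)) + 20477 = (-1031 + (56 - 7)) + 20477 = (-1031 + 49) + 20477 = -982 + 20477 = 19495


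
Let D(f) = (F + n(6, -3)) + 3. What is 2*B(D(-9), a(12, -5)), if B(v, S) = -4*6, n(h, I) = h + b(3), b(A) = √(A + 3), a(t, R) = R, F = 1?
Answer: -48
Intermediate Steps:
b(A) = √(3 + A)
n(h, I) = h + √6 (n(h, I) = h + √(3 + 3) = h + √6)
D(f) = 10 + √6 (D(f) = (1 + (6 + √6)) + 3 = (7 + √6) + 3 = 10 + √6)
B(v, S) = -24
2*B(D(-9), a(12, -5)) = 2*(-24) = -48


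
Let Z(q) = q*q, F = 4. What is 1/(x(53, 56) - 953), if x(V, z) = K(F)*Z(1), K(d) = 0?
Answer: -1/953 ≈ -0.0010493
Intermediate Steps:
Z(q) = q**2
x(V, z) = 0 (x(V, z) = 0*1**2 = 0*1 = 0)
1/(x(53, 56) - 953) = 1/(0 - 953) = 1/(-953) = -1/953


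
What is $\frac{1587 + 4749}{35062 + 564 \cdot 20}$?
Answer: $\frac{3168}{23171} \approx 0.13672$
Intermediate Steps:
$\frac{1587 + 4749}{35062 + 564 \cdot 20} = \frac{6336}{35062 + 11280} = \frac{6336}{46342} = 6336 \cdot \frac{1}{46342} = \frac{3168}{23171}$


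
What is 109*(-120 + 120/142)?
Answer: -922140/71 ≈ -12988.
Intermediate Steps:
109*(-120 + 120/142) = 109*(-120 + 120*(1/142)) = 109*(-120 + 60/71) = 109*(-8460/71) = -922140/71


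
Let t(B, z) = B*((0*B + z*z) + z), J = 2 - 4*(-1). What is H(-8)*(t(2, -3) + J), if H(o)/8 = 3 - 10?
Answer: -1008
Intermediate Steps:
H(o) = -56 (H(o) = 8*(3 - 10) = 8*(-7) = -56)
J = 6 (J = 2 + 4 = 6)
t(B, z) = B*(z + z²) (t(B, z) = B*((0 + z²) + z) = B*(z² + z) = B*(z + z²))
H(-8)*(t(2, -3) + J) = -56*(2*(-3)*(1 - 3) + 6) = -56*(2*(-3)*(-2) + 6) = -56*(12 + 6) = -56*18 = -1008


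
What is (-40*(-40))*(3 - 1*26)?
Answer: -36800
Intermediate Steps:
(-40*(-40))*(3 - 1*26) = 1600*(3 - 26) = 1600*(-23) = -36800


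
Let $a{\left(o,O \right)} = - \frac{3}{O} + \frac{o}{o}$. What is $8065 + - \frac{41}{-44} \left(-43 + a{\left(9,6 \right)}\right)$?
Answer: $\frac{706235}{88} \approx 8025.4$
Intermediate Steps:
$a{\left(o,O \right)} = 1 - \frac{3}{O}$ ($a{\left(o,O \right)} = - \frac{3}{O} + 1 = 1 - \frac{3}{O}$)
$8065 + - \frac{41}{-44} \left(-43 + a{\left(9,6 \right)}\right) = 8065 + - \frac{41}{-44} \left(-43 + \frac{-3 + 6}{6}\right) = 8065 + \left(-41\right) \left(- \frac{1}{44}\right) \left(-43 + \frac{1}{6} \cdot 3\right) = 8065 + \frac{41 \left(-43 + \frac{1}{2}\right)}{44} = 8065 + \frac{41}{44} \left(- \frac{85}{2}\right) = 8065 - \frac{3485}{88} = \frac{706235}{88}$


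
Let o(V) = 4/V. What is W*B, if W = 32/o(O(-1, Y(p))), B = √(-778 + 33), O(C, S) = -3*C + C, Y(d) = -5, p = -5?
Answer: 16*I*√745 ≈ 436.71*I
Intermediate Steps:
O(C, S) = -2*C
B = I*√745 (B = √(-745) = I*√745 ≈ 27.295*I)
W = 16 (W = 32/((4/((-2*(-1))))) = 32/((4/2)) = 32/((4*(½))) = 32/2 = 32*(½) = 16)
W*B = 16*(I*√745) = 16*I*√745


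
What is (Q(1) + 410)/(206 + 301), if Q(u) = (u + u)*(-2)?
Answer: 406/507 ≈ 0.80079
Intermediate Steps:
Q(u) = -4*u (Q(u) = (2*u)*(-2) = -4*u)
(Q(1) + 410)/(206 + 301) = (-4*1 + 410)/(206 + 301) = (-4 + 410)/507 = 406*(1/507) = 406/507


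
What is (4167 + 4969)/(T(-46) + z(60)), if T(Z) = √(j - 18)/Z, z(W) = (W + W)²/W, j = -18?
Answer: 386635520/10156803 + 210128*I/10156803 ≈ 38.067 + 0.020688*I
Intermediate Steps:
z(W) = 4*W (z(W) = (2*W)²/W = (4*W²)/W = 4*W)
T(Z) = 6*I/Z (T(Z) = √(-18 - 18)/Z = √(-36)/Z = (6*I)/Z = 6*I/Z)
(4167 + 4969)/(T(-46) + z(60)) = (4167 + 4969)/(6*I/(-46) + 4*60) = 9136/(6*I*(-1/46) + 240) = 9136/(-3*I/23 + 240) = 9136/(240 - 3*I/23) = 9136*(529*(240 + 3*I/23)/30470409) = 4832944*(240 + 3*I/23)/30470409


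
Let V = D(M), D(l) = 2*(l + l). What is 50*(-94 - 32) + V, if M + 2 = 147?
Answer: -5720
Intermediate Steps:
M = 145 (M = -2 + 147 = 145)
D(l) = 4*l (D(l) = 2*(2*l) = 4*l)
V = 580 (V = 4*145 = 580)
50*(-94 - 32) + V = 50*(-94 - 32) + 580 = 50*(-126) + 580 = -6300 + 580 = -5720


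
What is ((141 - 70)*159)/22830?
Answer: 3763/7610 ≈ 0.49448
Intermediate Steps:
((141 - 70)*159)/22830 = (71*159)*(1/22830) = 11289*(1/22830) = 3763/7610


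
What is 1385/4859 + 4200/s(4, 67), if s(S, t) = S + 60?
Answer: 2562055/38872 ≈ 65.910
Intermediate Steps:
s(S, t) = 60 + S
1385/4859 + 4200/s(4, 67) = 1385/4859 + 4200/(60 + 4) = 1385*(1/4859) + 4200/64 = 1385/4859 + 4200*(1/64) = 1385/4859 + 525/8 = 2562055/38872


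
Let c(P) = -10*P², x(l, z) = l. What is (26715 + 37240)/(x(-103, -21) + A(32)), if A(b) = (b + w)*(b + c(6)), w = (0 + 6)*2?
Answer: -12791/2907 ≈ -4.4001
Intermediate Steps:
w = 12 (w = 6*2 = 12)
A(b) = (-360 + b)*(12 + b) (A(b) = (b + 12)*(b - 10*6²) = (12 + b)*(b - 10*36) = (12 + b)*(b - 360) = (12 + b)*(-360 + b) = (-360 + b)*(12 + b))
(26715 + 37240)/(x(-103, -21) + A(32)) = (26715 + 37240)/(-103 + (-4320 + 32² - 348*32)) = 63955/(-103 + (-4320 + 1024 - 11136)) = 63955/(-103 - 14432) = 63955/(-14535) = 63955*(-1/14535) = -12791/2907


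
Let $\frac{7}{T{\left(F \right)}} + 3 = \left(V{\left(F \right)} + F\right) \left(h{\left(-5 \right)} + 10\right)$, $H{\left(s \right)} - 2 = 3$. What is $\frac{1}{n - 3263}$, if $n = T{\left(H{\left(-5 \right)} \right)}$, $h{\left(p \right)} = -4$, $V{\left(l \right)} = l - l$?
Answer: $- \frac{27}{88094} \approx -0.00030649$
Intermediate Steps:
$V{\left(l \right)} = 0$
$H{\left(s \right)} = 5$ ($H{\left(s \right)} = 2 + 3 = 5$)
$T{\left(F \right)} = \frac{7}{-3 + 6 F}$ ($T{\left(F \right)} = \frac{7}{-3 + \left(0 + F\right) \left(-4 + 10\right)} = \frac{7}{-3 + F 6} = \frac{7}{-3 + 6 F}$)
$n = \frac{7}{27}$ ($n = \frac{7}{3 \left(-1 + 2 \cdot 5\right)} = \frac{7}{3 \left(-1 + 10\right)} = \frac{7}{3 \cdot 9} = \frac{7}{3} \cdot \frac{1}{9} = \frac{7}{27} \approx 0.25926$)
$\frac{1}{n - 3263} = \frac{1}{\frac{7}{27} - 3263} = \frac{1}{- \frac{88094}{27}} = - \frac{27}{88094}$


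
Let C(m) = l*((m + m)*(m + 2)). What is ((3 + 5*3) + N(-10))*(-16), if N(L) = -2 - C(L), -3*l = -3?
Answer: 2304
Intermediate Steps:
l = 1 (l = -1/3*(-3) = 1)
C(m) = 2*m*(2 + m) (C(m) = 1*((m + m)*(m + 2)) = 1*((2*m)*(2 + m)) = 1*(2*m*(2 + m)) = 2*m*(2 + m))
N(L) = -2 - 2*L*(2 + L)
((3 + 5*3) + N(-10))*(-16) = ((3 + 5*3) + (-2 - 2*(-10)*(2 - 10)))*(-16) = ((3 + 15) + (-2 - 2*(-10)*(-8)))*(-16) = (18 + (-2 - 160))*(-16) = (18 - 162)*(-16) = -144*(-16) = 2304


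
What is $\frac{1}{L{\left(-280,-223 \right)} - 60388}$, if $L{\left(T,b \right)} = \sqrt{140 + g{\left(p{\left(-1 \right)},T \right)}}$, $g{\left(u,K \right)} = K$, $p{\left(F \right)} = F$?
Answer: $- \frac{15097}{911677671} - \frac{i \sqrt{35}}{1823355342} \approx -1.656 \cdot 10^{-5} - 3.2446 \cdot 10^{-9} i$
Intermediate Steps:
$L{\left(T,b \right)} = \sqrt{140 + T}$
$\frac{1}{L{\left(-280,-223 \right)} - 60388} = \frac{1}{\sqrt{140 - 280} - 60388} = \frac{1}{\sqrt{-140} - 60388} = \frac{1}{2 i \sqrt{35} - 60388} = \frac{1}{-60388 + 2 i \sqrt{35}}$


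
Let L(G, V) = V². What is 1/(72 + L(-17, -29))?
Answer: 1/913 ≈ 0.0010953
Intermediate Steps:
1/(72 + L(-17, -29)) = 1/(72 + (-29)²) = 1/(72 + 841) = 1/913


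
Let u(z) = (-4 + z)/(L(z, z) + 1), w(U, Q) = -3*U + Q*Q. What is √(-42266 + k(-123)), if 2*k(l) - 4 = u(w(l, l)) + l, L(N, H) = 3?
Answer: I*√161555/2 ≈ 200.97*I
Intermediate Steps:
w(U, Q) = Q² - 3*U (w(U, Q) = -3*U + Q² = Q² - 3*U)
u(z) = -1 + z/4 (u(z) = (-4 + z)/(3 + 1) = (-4 + z)/4 = (-4 + z)*(¼) = -1 + z/4)
k(l) = 3/2 + l/8 + l²/8 (k(l) = 2 + ((-1 + (l² - 3*l)/4) + l)/2 = 2 + ((-1 + (-3*l/4 + l²/4)) + l)/2 = 2 + ((-1 - 3*l/4 + l²/4) + l)/2 = 2 + (-1 + l/4 + l²/4)/2 = 2 + (-½ + l/8 + l²/8) = 3/2 + l/8 + l²/8)
√(-42266 + k(-123)) = √(-42266 + (3/2 + (⅛)*(-123) + (⅛)*(-123)²)) = √(-42266 + (3/2 - 123/8 + (⅛)*15129)) = √(-42266 + (3/2 - 123/8 + 15129/8)) = √(-42266 + 7509/4) = √(-161555/4) = I*√161555/2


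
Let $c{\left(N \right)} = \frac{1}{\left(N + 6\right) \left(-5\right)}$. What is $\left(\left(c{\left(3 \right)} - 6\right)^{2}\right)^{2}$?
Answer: $\frac{5393580481}{4100625} \approx 1315.3$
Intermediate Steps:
$c{\left(N \right)} = - \frac{1}{5 \left(6 + N\right)}$ ($c{\left(N \right)} = \frac{1}{6 + N} \left(- \frac{1}{5}\right) = - \frac{1}{5 \left(6 + N\right)}$)
$\left(\left(c{\left(3 \right)} - 6\right)^{2}\right)^{2} = \left(\left(- \frac{1}{30 + 5 \cdot 3} - 6\right)^{2}\right)^{2} = \left(\left(- \frac{1}{30 + 15} - 6\right)^{2}\right)^{2} = \left(\left(- \frac{1}{45} - 6\right)^{2}\right)^{2} = \left(\left(- \frac{271}{45}\right)^{2}\right)^{2} = \left(\frac{73441}{2025}\right)^{2} = \frac{5393580481}{4100625}$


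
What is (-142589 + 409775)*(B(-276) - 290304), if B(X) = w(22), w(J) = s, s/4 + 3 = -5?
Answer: -77573714496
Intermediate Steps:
s = -32 (s = -12 + 4*(-5) = -12 - 20 = -32)
w(J) = -32
B(X) = -32
(-142589 + 409775)*(B(-276) - 290304) = (-142589 + 409775)*(-32 - 290304) = 267186*(-290336) = -77573714496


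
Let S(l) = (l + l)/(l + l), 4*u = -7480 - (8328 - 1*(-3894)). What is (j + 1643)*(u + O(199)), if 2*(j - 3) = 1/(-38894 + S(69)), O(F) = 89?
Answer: -1238489858115/155572 ≈ -7.9609e+6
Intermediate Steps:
u = -9851/2 (u = (-7480 - (8328 - 1*(-3894)))/4 = (-7480 - (8328 + 3894))/4 = (-7480 - 1*12222)/4 = (-7480 - 12222)/4 = (1/4)*(-19702) = -9851/2 ≈ -4925.5)
S(l) = 1 (S(l) = (2*l)/((2*l)) = (2*l)*(1/(2*l)) = 1)
j = 233357/77786 (j = 3 + 1/(2*(-38894 + 1)) = 3 + (1/2)/(-38893) = 3 + (1/2)*(-1/38893) = 3 - 1/77786 = 233357/77786 ≈ 3.0000)
(j + 1643)*(u + O(199)) = (233357/77786 + 1643)*(-9851/2 + 89) = (128035755/77786)*(-9673/2) = -1238489858115/155572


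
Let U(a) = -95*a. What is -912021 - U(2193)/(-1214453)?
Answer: -1107606847848/1214453 ≈ -9.1202e+5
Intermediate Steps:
-912021 - U(2193)/(-1214453) = -912021 - (-95*2193)/(-1214453) = -912021 - (-208335)*(-1)/1214453 = -912021 - 1*208335/1214453 = -912021 - 208335/1214453 = -1107606847848/1214453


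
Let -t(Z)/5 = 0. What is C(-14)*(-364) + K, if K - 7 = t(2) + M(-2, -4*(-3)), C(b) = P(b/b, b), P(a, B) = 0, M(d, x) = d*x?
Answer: -17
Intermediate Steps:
t(Z) = 0 (t(Z) = -5*0 = 0)
C(b) = 0
K = -17 (K = 7 + (0 - (-8)*(-3)) = 7 + (0 - 2*12) = 7 + (0 - 24) = 7 - 24 = -17)
C(-14)*(-364) + K = 0*(-364) - 17 = 0 - 17 = -17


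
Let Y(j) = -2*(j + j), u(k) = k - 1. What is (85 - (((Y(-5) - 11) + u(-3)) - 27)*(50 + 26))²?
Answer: 3087049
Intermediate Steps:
u(k) = -1 + k
Y(j) = -4*j
(85 - (((Y(-5) - 11) + u(-3)) - 27)*(50 + 26))² = (85 - (((-4*(-5) - 11) + (-1 - 3)) - 27)*(50 + 26))² = (85 - (((20 - 11) - 4) - 27)*76)² = (85 - ((9 - 4) - 27)*76)² = (85 - (5 - 27)*76)² = (85 - (-22)*76)² = (85 - 1*(-1672))² = (85 + 1672)² = 1757² = 3087049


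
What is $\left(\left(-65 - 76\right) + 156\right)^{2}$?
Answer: $225$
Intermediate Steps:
$\left(\left(-65 - 76\right) + 156\right)^{2} = \left(-141 + 156\right)^{2} = 15^{2} = 225$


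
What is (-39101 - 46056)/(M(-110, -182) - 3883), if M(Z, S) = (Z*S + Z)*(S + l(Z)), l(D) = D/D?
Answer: 85157/3607593 ≈ 0.023605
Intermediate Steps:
l(D) = 1
M(Z, S) = (1 + S)*(Z + S*Z) (M(Z, S) = (Z*S + Z)*(S + 1) = (S*Z + Z)*(1 + S) = (Z + S*Z)*(1 + S) = (1 + S)*(Z + S*Z))
(-39101 - 46056)/(M(-110, -182) - 3883) = (-39101 - 46056)/(-110*(1 + (-182)² + 2*(-182)) - 3883) = -85157/(-110*(1 + 33124 - 364) - 3883) = -85157/(-110*32761 - 3883) = -85157/(-3603710 - 3883) = -85157/(-3607593) = -85157*(-1/3607593) = 85157/3607593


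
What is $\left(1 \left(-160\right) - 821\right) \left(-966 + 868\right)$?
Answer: $96138$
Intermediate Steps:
$\left(1 \left(-160\right) - 821\right) \left(-966 + 868\right) = \left(-160 - 821\right) \left(-98\right) = \left(-981\right) \left(-98\right) = 96138$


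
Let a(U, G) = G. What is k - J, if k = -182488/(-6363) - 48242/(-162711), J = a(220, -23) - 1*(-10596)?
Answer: -12009400775/1138977 ≈ -10544.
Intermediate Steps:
J = 10573 (J = -23 - 1*(-10596) = -23 + 10596 = 10573)
k = 33003046/1138977 (k = -182488*(-1/6363) - 48242*(-1/162711) = 182488/6363 + 48242/162711 = 33003046/1138977 ≈ 28.976)
k - J = 33003046/1138977 - 1*10573 = 33003046/1138977 - 10573 = -12009400775/1138977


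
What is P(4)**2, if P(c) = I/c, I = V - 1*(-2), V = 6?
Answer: 4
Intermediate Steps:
I = 8 (I = 6 - 1*(-2) = 6 + 2 = 8)
P(c) = 8/c
P(4)**2 = (8/4)**2 = (8*(1/4))**2 = 2**2 = 4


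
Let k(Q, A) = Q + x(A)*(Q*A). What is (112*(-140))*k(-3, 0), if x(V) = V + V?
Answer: 47040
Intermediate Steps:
x(V) = 2*V
k(Q, A) = Q + 2*Q*A² (k(Q, A) = Q + (2*A)*(Q*A) = Q + (2*A)*(A*Q) = Q + 2*Q*A²)
(112*(-140))*k(-3, 0) = (112*(-140))*(-3*(1 + 2*0²)) = -(-47040)*(1 + 2*0) = -(-47040)*(1 + 0) = -(-47040) = -15680*(-3) = 47040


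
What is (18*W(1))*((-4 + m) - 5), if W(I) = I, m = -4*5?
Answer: -522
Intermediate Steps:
m = -20
(18*W(1))*((-4 + m) - 5) = (18*1)*((-4 - 20) - 5) = 18*(-24 - 5) = 18*(-29) = -522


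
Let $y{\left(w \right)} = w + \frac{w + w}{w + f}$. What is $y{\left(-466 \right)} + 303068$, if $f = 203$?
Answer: $\frac{79585258}{263} \approx 3.0261 \cdot 10^{5}$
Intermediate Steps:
$y{\left(w \right)} = w + \frac{2 w}{203 + w}$ ($y{\left(w \right)} = w + \frac{w + w}{w + 203} = w + \frac{2 w}{203 + w}$)
$y{\left(-466 \right)} + 303068 = - \frac{466 \left(205 - 466\right)}{203 - 466} + 303068 = \left(-466\right) \frac{1}{-263} \left(-261\right) + 303068 = \left(-466\right) \left(- \frac{1}{263}\right) \left(-261\right) + 303068 = - \frac{121626}{263} + 303068 = \frac{79585258}{263}$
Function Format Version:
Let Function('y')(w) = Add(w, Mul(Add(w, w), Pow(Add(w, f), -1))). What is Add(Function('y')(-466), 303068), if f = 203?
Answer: Rational(79585258, 263) ≈ 3.0261e+5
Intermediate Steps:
Function('y')(w) = Add(w, Mul(2, w, Pow(Add(203, w), -1))) (Function('y')(w) = Add(w, Mul(Add(w, w), Pow(Add(w, 203), -1))) = Add(w, Mul(Mul(2, w), Pow(Add(203, w), -1))) = Add(w, Mul(2, w, Pow(Add(203, w), -1))))
Add(Function('y')(-466), 303068) = Add(Mul(-466, Pow(Add(203, -466), -1), Add(205, -466)), 303068) = Add(Mul(-466, Pow(-263, -1), -261), 303068) = Add(Mul(-466, Rational(-1, 263), -261), 303068) = Add(Rational(-121626, 263), 303068) = Rational(79585258, 263)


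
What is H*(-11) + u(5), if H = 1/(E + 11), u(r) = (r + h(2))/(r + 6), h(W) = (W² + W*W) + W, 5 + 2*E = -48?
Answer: 707/341 ≈ 2.0733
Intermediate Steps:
E = -53/2 (E = -5/2 + (½)*(-48) = -5/2 - 24 = -53/2 ≈ -26.500)
h(W) = W + 2*W² (h(W) = (W² + W²) + W = 2*W² + W = W + 2*W²)
u(r) = (10 + r)/(6 + r) (u(r) = (r + 2*(1 + 2*2))/(r + 6) = (r + 2*(1 + 4))/(6 + r) = (r + 2*5)/(6 + r) = (r + 10)/(6 + r) = (10 + r)/(6 + r))
H = -2/31 (H = 1/(-53/2 + 11) = 1/(-31/2) = -2/31 ≈ -0.064516)
H*(-11) + u(5) = -2/31*(-11) + (10 + 5)/(6 + 5) = 22/31 + 15/11 = 707/341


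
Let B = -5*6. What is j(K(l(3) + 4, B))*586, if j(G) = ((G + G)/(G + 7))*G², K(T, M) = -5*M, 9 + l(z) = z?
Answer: 3955500000/157 ≈ 2.5194e+7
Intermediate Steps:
l(z) = -9 + z
B = -30
j(G) = 2*G³/(7 + G) (j(G) = ((2*G)/(7 + G))*G² = (2*G/(7 + G))*G² = 2*G³/(7 + G))
j(K(l(3) + 4, B))*586 = (2*(-5*(-30))³/(7 - 5*(-30)))*586 = (2*150³/(7 + 150))*586 = (2*3375000/157)*586 = (2*3375000*(1/157))*586 = (6750000/157)*586 = 3955500000/157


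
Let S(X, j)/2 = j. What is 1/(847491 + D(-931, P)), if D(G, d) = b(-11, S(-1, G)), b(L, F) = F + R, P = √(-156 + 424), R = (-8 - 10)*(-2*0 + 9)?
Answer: 1/845467 ≈ 1.1828e-6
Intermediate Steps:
R = -162 (R = -18*(0 + 9) = -18*9 = -162)
S(X, j) = 2*j
P = 2*√67 (P = √268 = 2*√67 ≈ 16.371)
b(L, F) = -162 + F (b(L, F) = F - 162 = -162 + F)
D(G, d) = -162 + 2*G
1/(847491 + D(-931, P)) = 1/(847491 + (-162 + 2*(-931))) = 1/(847491 + (-162 - 1862)) = 1/(847491 - 2024) = 1/845467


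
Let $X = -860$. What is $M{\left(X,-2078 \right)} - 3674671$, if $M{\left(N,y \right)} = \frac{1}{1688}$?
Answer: $- \frac{6202844647}{1688} \approx -3.6747 \cdot 10^{6}$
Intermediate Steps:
$M{\left(N,y \right)} = \frac{1}{1688}$
$M{\left(X,-2078 \right)} - 3674671 = \frac{1}{1688} - 3674671 = - \frac{6202844647}{1688}$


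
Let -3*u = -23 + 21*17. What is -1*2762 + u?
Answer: -8620/3 ≈ -2873.3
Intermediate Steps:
u = -334/3 (u = -(-23 + 21*17)/3 = -(-23 + 357)/3 = -⅓*334 = -334/3 ≈ -111.33)
-1*2762 + u = -1*2762 - 334/3 = -2762 - 334/3 = -8620/3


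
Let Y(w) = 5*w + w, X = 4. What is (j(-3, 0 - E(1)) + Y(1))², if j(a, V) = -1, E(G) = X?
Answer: 25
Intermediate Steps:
E(G) = 4
Y(w) = 6*w
(j(-3, 0 - E(1)) + Y(1))² = (-1 + 6*1)² = (-1 + 6)² = 5² = 25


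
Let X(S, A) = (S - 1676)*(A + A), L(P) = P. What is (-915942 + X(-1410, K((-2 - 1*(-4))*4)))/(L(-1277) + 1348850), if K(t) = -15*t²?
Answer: 1669726/449191 ≈ 3.7172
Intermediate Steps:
X(S, A) = 2*A*(-1676 + S) (X(S, A) = (-1676 + S)*(2*A) = 2*A*(-1676 + S))
(-915942 + X(-1410, K((-2 - 1*(-4))*4)))/(L(-1277) + 1348850) = (-915942 + 2*(-15*16*(-2 - 1*(-4))²)*(-1676 - 1410))/(-1277 + 1348850) = (-915942 + 2*(-15*16*(-2 + 4)²)*(-3086))/1347573 = (-915942 + 2*(-15*(2*4)²)*(-3086))*(1/1347573) = (-915942 + 2*(-15*8²)*(-3086))*(1/1347573) = (-915942 + 2*(-15*64)*(-3086))*(1/1347573) = (-915942 + 2*(-960)*(-3086))*(1/1347573) = (-915942 + 5925120)*(1/1347573) = 5009178*(1/1347573) = 1669726/449191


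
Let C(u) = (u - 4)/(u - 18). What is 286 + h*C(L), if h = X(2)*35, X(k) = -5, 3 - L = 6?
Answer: 683/3 ≈ 227.67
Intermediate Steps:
L = -3 (L = 3 - 1*6 = 3 - 6 = -3)
h = -175 (h = -5*35 = -175)
C(u) = (-4 + u)/(-18 + u)
286 + h*C(L) = 286 - 175*(-4 - 3)/(-18 - 3) = 286 - 175*(-7)/(-21) = 286 - (-25)*(-7)/3 = 286 - 175*1/3 = 286 - 175/3 = 683/3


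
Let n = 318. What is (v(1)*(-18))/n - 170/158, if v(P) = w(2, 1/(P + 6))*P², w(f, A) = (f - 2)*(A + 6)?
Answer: -85/79 ≈ -1.0759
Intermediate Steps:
w(f, A) = (-2 + f)*(6 + A)
v(P) = 0 (v(P) = (-12 - 2/(P + 6) + 6*2 + 2/(P + 6))*P² = (-12 - 2/(6 + P) + 12 + 2/(6 + P))*P² = 0*P² = 0)
(v(1)*(-18))/n - 170/158 = (0*(-18))/318 - 170/158 = 0*(1/318) - 170*1/158 = 0 - 85/79 = -85/79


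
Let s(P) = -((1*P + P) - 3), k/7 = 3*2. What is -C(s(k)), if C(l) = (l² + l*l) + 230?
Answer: -13352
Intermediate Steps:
k = 42 (k = 7*(3*2) = 7*6 = 42)
s(P) = 3 - 2*P (s(P) = -((P + P) - 3) = -(2*P - 3) = -(-3 + 2*P) = 3 - 2*P)
C(l) = 230 + 2*l² (C(l) = (l² + l²) + 230 = 2*l² + 230 = 230 + 2*l²)
-C(s(k)) = -(230 + 2*(3 - 2*42)²) = -(230 + 2*(3 - 84)²) = -(230 + 2*(-81)²) = -(230 + 2*6561) = -(230 + 13122) = -1*13352 = -13352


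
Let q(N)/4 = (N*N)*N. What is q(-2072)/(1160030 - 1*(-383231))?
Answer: -35581908992/1543261 ≈ -23056.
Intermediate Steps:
q(N) = 4*N³ (q(N) = 4*((N*N)*N) = 4*(N²*N) = 4*N³)
q(-2072)/(1160030 - 1*(-383231)) = (4*(-2072)³)/(1160030 - 1*(-383231)) = (4*(-8895477248))/(1160030 + 383231) = -35581908992/1543261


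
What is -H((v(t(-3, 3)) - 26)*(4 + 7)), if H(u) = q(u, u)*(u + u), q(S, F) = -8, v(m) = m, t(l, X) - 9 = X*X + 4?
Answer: -704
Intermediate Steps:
t(l, X) = 13 + X² (t(l, X) = 9 + (X*X + 4) = 9 + (X² + 4) = 9 + (4 + X²) = 13 + X²)
H(u) = -16*u (H(u) = -8*(u + u) = -16*u)
-H((v(t(-3, 3)) - 26)*(4 + 7)) = -(-16)*((13 + 3²) - 26)*(4 + 7) = -(-16)*((13 + 9) - 26)*11 = -(-16)*(22 - 26)*11 = -(-16)*(-4*11) = -(-16)*(-44) = -1*704 = -704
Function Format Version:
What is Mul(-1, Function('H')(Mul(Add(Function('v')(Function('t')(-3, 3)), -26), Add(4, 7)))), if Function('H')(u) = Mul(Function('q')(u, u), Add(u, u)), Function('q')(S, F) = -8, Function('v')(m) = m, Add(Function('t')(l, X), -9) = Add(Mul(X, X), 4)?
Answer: -704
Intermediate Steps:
Function('t')(l, X) = Add(13, Pow(X, 2)) (Function('t')(l, X) = Add(9, Add(Mul(X, X), 4)) = Add(9, Add(Pow(X, 2), 4)) = Add(9, Add(4, Pow(X, 2))) = Add(13, Pow(X, 2)))
Function('H')(u) = Mul(-16, u) (Function('H')(u) = Mul(-8, Add(u, u)) = Mul(-8, Mul(2, u)) = Mul(-16, u))
Mul(-1, Function('H')(Mul(Add(Function('v')(Function('t')(-3, 3)), -26), Add(4, 7)))) = Mul(-1, Mul(-16, Mul(Add(Add(13, Pow(3, 2)), -26), Add(4, 7)))) = Mul(-1, Mul(-16, Mul(Add(Add(13, 9), -26), 11))) = Mul(-1, Mul(-16, Mul(Add(22, -26), 11))) = Mul(-1, Mul(-16, Mul(-4, 11))) = Mul(-1, Mul(-16, -44)) = Mul(-1, 704) = -704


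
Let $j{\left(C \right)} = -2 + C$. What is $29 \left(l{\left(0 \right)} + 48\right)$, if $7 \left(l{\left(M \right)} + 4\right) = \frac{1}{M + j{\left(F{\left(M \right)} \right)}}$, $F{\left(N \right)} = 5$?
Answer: $\frac{26825}{21} \approx 1277.4$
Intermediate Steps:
$l{\left(M \right)} = -4 + \frac{1}{7 \left(3 + M\right)}$ ($l{\left(M \right)} = -4 + \frac{1}{7 \left(M + \left(-2 + 5\right)\right)} = -4 + \frac{1}{7 \left(M + 3\right)} = -4 + \frac{1}{7 \left(3 + M\right)}$)
$29 \left(l{\left(0 \right)} + 48\right) = 29 \left(\frac{-83 - 0}{7 \left(3 + 0\right)} + 48\right) = 29 \left(\frac{-83 + 0}{7 \cdot 3} + 48\right) = 29 \left(\frac{1}{7} \cdot \frac{1}{3} \left(-83\right) + 48\right) = 29 \left(- \frac{83}{21} + 48\right) = 29 \cdot \frac{925}{21} = \frac{26825}{21}$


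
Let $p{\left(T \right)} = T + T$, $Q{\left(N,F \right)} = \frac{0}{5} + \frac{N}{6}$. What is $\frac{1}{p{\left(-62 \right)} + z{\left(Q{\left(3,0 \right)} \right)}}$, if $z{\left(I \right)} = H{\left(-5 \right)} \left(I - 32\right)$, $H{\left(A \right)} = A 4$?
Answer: $\frac{1}{506} \approx 0.0019763$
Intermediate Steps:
$Q{\left(N,F \right)} = \frac{N}{6}$ ($Q{\left(N,F \right)} = 0 \cdot \frac{1}{5} + N \frac{1}{6} = 0 + \frac{N}{6} = \frac{N}{6}$)
$H{\left(A \right)} = 4 A$
$p{\left(T \right)} = 2 T$
$z{\left(I \right)} = 640 - 20 I$ ($z{\left(I \right)} = 4 \left(-5\right) \left(I - 32\right) = - 20 \left(-32 + I\right) = 640 - 20 I$)
$\frac{1}{p{\left(-62 \right)} + z{\left(Q{\left(3,0 \right)} \right)}} = \frac{1}{2 \left(-62\right) + \left(640 - 20 \cdot \frac{1}{6} \cdot 3\right)} = \frac{1}{-124 + \left(640 - 10\right)} = \frac{1}{-124 + 630} = \frac{1}{506}$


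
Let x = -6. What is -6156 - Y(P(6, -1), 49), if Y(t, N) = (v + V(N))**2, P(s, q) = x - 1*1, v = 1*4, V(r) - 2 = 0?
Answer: -6192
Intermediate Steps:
V(r) = 2 (V(r) = 2 + 0 = 2)
v = 4
P(s, q) = -7 (P(s, q) = -6 - 1*1 = -6 - 1 = -7)
Y(t, N) = 36 (Y(t, N) = (4 + 2)**2 = 6**2 = 36)
-6156 - Y(P(6, -1), 49) = -6156 - 1*36 = -6156 - 36 = -6192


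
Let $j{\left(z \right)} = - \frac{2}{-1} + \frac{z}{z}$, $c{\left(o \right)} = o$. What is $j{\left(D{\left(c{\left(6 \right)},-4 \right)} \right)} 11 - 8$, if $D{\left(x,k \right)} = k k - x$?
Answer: $25$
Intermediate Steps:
$D{\left(x,k \right)} = k^{2} - x$
$j{\left(z \right)} = 3$ ($j{\left(z \right)} = \left(-2\right) \left(-1\right) + 1 = 2 + 1 = 3$)
$j{\left(D{\left(c{\left(6 \right)},-4 \right)} \right)} 11 - 8 = 3 \cdot 11 - 8 = 33 - 8 = 25$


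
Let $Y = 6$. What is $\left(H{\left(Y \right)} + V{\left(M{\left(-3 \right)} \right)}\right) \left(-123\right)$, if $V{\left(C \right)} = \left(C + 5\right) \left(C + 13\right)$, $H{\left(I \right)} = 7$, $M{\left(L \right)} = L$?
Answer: $-3321$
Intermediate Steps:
$V{\left(C \right)} = \left(5 + C\right) \left(13 + C\right)$
$\left(H{\left(Y \right)} + V{\left(M{\left(-3 \right)} \right)}\right) \left(-123\right) = \left(7 + \left(65 + \left(-3\right)^{2} + 18 \left(-3\right)\right)\right) \left(-123\right) = \left(7 + \left(65 + 9 - 54\right)\right) \left(-123\right) = \left(7 + 20\right) \left(-123\right) = 27 \left(-123\right) = -3321$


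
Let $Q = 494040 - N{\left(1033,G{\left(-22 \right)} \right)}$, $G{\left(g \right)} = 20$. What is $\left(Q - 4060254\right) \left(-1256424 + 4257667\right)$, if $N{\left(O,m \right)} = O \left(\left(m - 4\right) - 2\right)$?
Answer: $-10746478780268$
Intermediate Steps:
$N{\left(O,m \right)} = O \left(-6 + m\right)$ ($N{\left(O,m \right)} = O \left(\left(-4 + m\right) - 2\right) = O \left(-6 + m\right)$)
$Q = 479578$ ($Q = 494040 - 1033 \left(-6 + 20\right) = 494040 - 1033 \cdot 14 = 494040 - 14462 = 479578$)
$\left(Q - 4060254\right) \left(-1256424 + 4257667\right) = \left(479578 - 4060254\right) \left(-1256424 + 4257667\right) = \left(-3580676\right) 3001243 = -10746478780268$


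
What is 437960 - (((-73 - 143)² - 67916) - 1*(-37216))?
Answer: 422004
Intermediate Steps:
437960 - (((-73 - 143)² - 67916) - 1*(-37216)) = 437960 - (((-216)² - 67916) + 37216) = 437960 - ((46656 - 67916) + 37216) = 437960 - (-21260 + 37216) = 437960 - 1*15956 = 437960 - 15956 = 422004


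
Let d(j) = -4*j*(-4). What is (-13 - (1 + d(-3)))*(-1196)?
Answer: -40664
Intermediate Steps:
d(j) = 16*j
(-13 - (1 + d(-3)))*(-1196) = (-13 - (1 + 16*(-3)))*(-1196) = (-13 - (1 - 48))*(-1196) = (-13 - 1*(-47))*(-1196) = (-13 + 47)*(-1196) = 34*(-1196) = -40664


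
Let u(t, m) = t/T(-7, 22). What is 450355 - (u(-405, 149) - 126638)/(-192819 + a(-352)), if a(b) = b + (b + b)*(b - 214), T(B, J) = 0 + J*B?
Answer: 14238047770157/31615122 ≈ 4.5036e+5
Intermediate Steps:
T(B, J) = B*J (T(B, J) = 0 + B*J = B*J)
u(t, m) = -t/154 (u(t, m) = t/((-7*22)) = t/(-154) = t*(-1/154) = -t/154)
a(b) = b + 2*b*(-214 + b) (a(b) = b + (2*b)*(-214 + b) = b + 2*b*(-214 + b))
450355 - (u(-405, 149) - 126638)/(-192819 + a(-352)) = 450355 - (-1/154*(-405) - 126638)/(-192819 - 352*(-427 + 2*(-352))) = 450355 - (405/154 - 126638)/(-192819 - 352*(-427 - 704)) = 450355 - (-19501847)/(154*(-192819 - 352*(-1131))) = 450355 - (-19501847)/(154*(-192819 + 398112)) = 450355 - (-19501847)/(154*205293) = 450355 - 1*(-19501847/31615122) = 450355 + 19501847/31615122 = 14238047770157/31615122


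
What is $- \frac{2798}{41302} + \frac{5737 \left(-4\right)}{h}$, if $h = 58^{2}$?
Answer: $- \frac{119651346}{17367491} \approx -6.8894$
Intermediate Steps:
$h = 3364$
$- \frac{2798}{41302} + \frac{5737 \left(-4\right)}{h} = - \frac{2798}{41302} + \frac{5737 \left(-4\right)}{3364} = \left(-2798\right) \frac{1}{41302} - \frac{5737}{841} = - \frac{1399}{20651} - \frac{5737}{841} = - \frac{119651346}{17367491}$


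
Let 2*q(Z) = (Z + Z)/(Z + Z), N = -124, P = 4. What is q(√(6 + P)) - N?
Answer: 249/2 ≈ 124.50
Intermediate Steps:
q(Z) = ½ (q(Z) = ((Z + Z)/(Z + Z))/2 = ((2*Z)/((2*Z)))/2 = ((2*Z)*(1/(2*Z)))/2 = (½)*1 = ½)
q(√(6 + P)) - N = ½ - 1*(-124) = ½ + 124 = 249/2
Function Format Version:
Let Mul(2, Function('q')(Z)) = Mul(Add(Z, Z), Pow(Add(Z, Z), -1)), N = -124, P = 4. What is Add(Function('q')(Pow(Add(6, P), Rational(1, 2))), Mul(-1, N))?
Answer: Rational(249, 2) ≈ 124.50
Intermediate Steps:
Function('q')(Z) = Rational(1, 2) (Function('q')(Z) = Mul(Rational(1, 2), Mul(Add(Z, Z), Pow(Add(Z, Z), -1))) = Mul(Rational(1, 2), Mul(Mul(2, Z), Pow(Mul(2, Z), -1))) = Mul(Rational(1, 2), Mul(Mul(2, Z), Mul(Rational(1, 2), Pow(Z, -1)))) = Mul(Rational(1, 2), 1) = Rational(1, 2))
Add(Function('q')(Pow(Add(6, P), Rational(1, 2))), Mul(-1, N)) = Add(Rational(1, 2), Mul(-1, -124)) = Add(Rational(1, 2), 124) = Rational(249, 2)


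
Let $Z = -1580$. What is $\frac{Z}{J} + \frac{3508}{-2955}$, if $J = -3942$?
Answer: $- \frac{1526606}{1941435} \approx -0.78633$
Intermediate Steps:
$\frac{Z}{J} + \frac{3508}{-2955} = - \frac{1580}{-3942} + \frac{3508}{-2955} = \left(-1580\right) \left(- \frac{1}{3942}\right) + 3508 \left(- \frac{1}{2955}\right) = \frac{790}{1971} - \frac{3508}{2955} = - \frac{1526606}{1941435}$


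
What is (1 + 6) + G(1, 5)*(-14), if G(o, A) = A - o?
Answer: -49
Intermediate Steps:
(1 + 6) + G(1, 5)*(-14) = (1 + 6) + (5 - 1*1)*(-14) = 7 + (5 - 1)*(-14) = 7 + 4*(-14) = 7 - 56 = -49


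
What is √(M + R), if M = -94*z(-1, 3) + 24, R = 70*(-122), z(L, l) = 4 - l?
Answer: I*√8610 ≈ 92.79*I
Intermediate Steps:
R = -8540
M = -70 (M = -94*(4 - 1*3) + 24 = -94*(4 - 3) + 24 = -94*1 + 24 = -94 + 24 = -70)
√(M + R) = √(-70 - 8540) = √(-8610) = I*√8610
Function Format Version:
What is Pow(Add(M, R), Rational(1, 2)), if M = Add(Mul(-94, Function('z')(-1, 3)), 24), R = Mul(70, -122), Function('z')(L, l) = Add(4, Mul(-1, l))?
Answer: Mul(I, Pow(8610, Rational(1, 2))) ≈ Mul(92.790, I)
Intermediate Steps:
R = -8540
M = -70 (M = Add(Mul(-94, Add(4, Mul(-1, 3))), 24) = Add(Mul(-94, Add(4, -3)), 24) = Add(Mul(-94, 1), 24) = Add(-94, 24) = -70)
Pow(Add(M, R), Rational(1, 2)) = Pow(Add(-70, -8540), Rational(1, 2)) = Pow(-8610, Rational(1, 2)) = Mul(I, Pow(8610, Rational(1, 2)))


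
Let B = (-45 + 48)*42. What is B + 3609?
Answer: 3735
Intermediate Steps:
B = 126 (B = 3*42 = 126)
B + 3609 = 126 + 3609 = 3735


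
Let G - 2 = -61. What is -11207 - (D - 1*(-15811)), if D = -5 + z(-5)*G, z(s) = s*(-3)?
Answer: -26128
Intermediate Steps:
z(s) = -3*s
G = -59 (G = 2 - 61 = -59)
D = -890 (D = -5 - 3*(-5)*(-59) = -5 + 15*(-59) = -5 - 885 = -890)
-11207 - (D - 1*(-15811)) = -11207 - (-890 - 1*(-15811)) = -11207 - (-890 + 15811) = -11207 - 1*14921 = -11207 - 14921 = -26128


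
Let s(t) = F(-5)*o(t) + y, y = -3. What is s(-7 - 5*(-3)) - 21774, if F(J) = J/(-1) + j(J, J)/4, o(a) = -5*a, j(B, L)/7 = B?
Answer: -21627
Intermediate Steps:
j(B, L) = 7*B
F(J) = 3*J/4 (F(J) = J/(-1) + (7*J)/4 = J*(-1) + (7*J)*(1/4) = -J + 7*J/4 = 3*J/4)
s(t) = -3 + 75*t/4 (s(t) = ((3/4)*(-5))*(-5*t) - 3 = -(-75)*t/4 - 3 = 75*t/4 - 3 = -3 + 75*t/4)
s(-7 - 5*(-3)) - 21774 = (-3 + 75*(-7 - 5*(-3))/4) - 21774 = (-3 + 75*(-7 + 15)/4) - 21774 = (-3 + (75/4)*8) - 21774 = (-3 + 150) - 21774 = 147 - 21774 = -21627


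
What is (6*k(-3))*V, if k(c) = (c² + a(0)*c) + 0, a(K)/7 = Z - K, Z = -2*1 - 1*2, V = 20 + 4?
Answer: 13392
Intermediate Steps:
V = 24
Z = -4 (Z = -2 - 2 = -4)
a(K) = -28 - 7*K (a(K) = 7*(-4 - K) = -28 - 7*K)
k(c) = c² - 28*c (k(c) = (c² + (-28 - 7*0)*c) + 0 = (c² + (-28 + 0)*c) + 0 = (c² - 28*c) + 0 = c² - 28*c)
(6*k(-3))*V = (6*(-3*(-28 - 3)))*24 = (6*(-3*(-31)))*24 = (6*93)*24 = 558*24 = 13392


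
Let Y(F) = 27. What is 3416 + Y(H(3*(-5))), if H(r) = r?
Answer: 3443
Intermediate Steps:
3416 + Y(H(3*(-5))) = 3416 + 27 = 3443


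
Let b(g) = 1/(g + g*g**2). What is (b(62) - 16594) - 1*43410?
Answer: -14304353559/238390 ≈ -60004.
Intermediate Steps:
b(g) = 1/(g + g**3)
(b(62) - 16594) - 1*43410 = (1/(62 + 62**3) - 16594) - 1*43410 = (1/(62 + 238328) - 16594) - 43410 = (1/238390 - 16594) - 43410 = -3955843659/238390 - 43410 = -14304353559/238390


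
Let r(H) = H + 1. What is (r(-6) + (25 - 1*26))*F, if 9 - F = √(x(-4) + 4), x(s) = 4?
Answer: -54 + 12*√2 ≈ -37.029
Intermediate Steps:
r(H) = 1 + H
F = 9 - 2*√2 (F = 9 - √(4 + 4) = 9 - √8 = 9 - 2*√2 ≈ 6.1716)
(r(-6) + (25 - 1*26))*F = ((1 - 6) + (25 - 1*26))*(9 - 2*√2) = (-5 + (25 - 26))*(9 - 2*√2) = (-5 - 1)*(9 - 2*√2) = -6*(9 - 2*√2) = -54 + 12*√2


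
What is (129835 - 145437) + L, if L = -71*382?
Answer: -42724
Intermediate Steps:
L = -27122
(129835 - 145437) + L = (129835 - 145437) - 27122 = -15602 - 27122 = -42724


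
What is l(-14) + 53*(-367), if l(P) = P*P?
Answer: -19255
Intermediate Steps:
l(P) = P**2
l(-14) + 53*(-367) = (-14)**2 + 53*(-367) = 196 - 19451 = -19255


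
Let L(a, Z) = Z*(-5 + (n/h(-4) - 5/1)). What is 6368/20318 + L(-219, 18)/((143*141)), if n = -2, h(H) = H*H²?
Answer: 30242951/99314384 ≈ 0.30452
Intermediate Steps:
h(H) = H³
L(a, Z) = -319*Z/32 (L(a, Z) = Z*(-5 + (-2/((-4)³) - 5/1)) = Z*(-5 + (-2/(-64) - 5*1)) = Z*(-5 + (-2*(-1/64) - 5)) = Z*(-5 + (1/32 - 5)) = Z*(-5 - 159/32) = Z*(-319/32) = -319*Z/32)
6368/20318 + L(-219, 18)/((143*141)) = 6368/20318 + (-319/32*18)/((143*141)) = 6368*(1/20318) - 2871/16/20163 = 3184/10159 - 2871/16*1/20163 = 3184/10159 - 87/9776 = 30242951/99314384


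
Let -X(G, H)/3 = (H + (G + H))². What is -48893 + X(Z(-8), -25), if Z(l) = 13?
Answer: -53000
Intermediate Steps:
X(G, H) = -3*(G + 2*H)² (X(G, H) = -3*(H + (G + H))² = -3*(G + 2*H)²)
-48893 + X(Z(-8), -25) = -48893 - 3*(13 + 2*(-25))² = -48893 - 3*(13 - 50)² = -48893 - 3*(-37)² = -48893 - 3*1369 = -48893 - 4107 = -53000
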